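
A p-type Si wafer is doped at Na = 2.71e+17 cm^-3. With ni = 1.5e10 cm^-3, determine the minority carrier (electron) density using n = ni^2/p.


Step 1: Majority hole concentration p ≈ Na = 2.71e+17 cm^-3
Step 2: n = ni^2 / Na = (1.5e10)^2 / 2.71e+17
Step 3: n = 8.30e+02 cm^-3

8.30e+02


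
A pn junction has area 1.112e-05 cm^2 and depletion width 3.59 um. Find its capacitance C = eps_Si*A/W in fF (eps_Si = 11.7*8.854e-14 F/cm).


Step 1: eps_Si = 11.7 * 8.854e-14 = 1.035918e-12 F/cm
Step 2: W in cm = 3.59 * 1e-4 = 3.59e-04 cm
Step 3: C = 1.035918e-12 * 1.112e-05 / 3.59e-04 = 3.208749e-14 F
Step 4: C = 32.09 fF

32.09


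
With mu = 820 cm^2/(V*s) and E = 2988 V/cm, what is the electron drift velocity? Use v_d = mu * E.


Step 1: v_d = mu * E
Step 2: v_d = 820 * 2988 = 2450160
Step 3: v_d = 2.45e+06 cm/s

2.45e+06


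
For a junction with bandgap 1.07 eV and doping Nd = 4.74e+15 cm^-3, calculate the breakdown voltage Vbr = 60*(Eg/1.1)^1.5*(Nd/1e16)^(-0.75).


Step 1: Eg/1.1 = 1.07/1.1 = 0.972727
Step 2: (Eg/1.1)^1.5 = 0.972727^1.5 = 0.959371
Step 3: (Nd/1e16)^(-0.75) = (0.474)^(-0.75) = 1.750517
Step 4: Vbr = 60 * 0.959371 * 1.750517 = 100.8 V

100.8


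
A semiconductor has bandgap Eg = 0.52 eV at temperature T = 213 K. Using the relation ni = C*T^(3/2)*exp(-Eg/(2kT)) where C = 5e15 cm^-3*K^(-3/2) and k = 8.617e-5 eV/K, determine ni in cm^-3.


Step 1: Compute kT = 8.617e-5 * 213 = 0.01835421 eV
Step 2: Exponent = -Eg/(2kT) = -0.52/(2*0.01835421) = -14.16569
Step 3: T^(3/2) = 213^1.5 = 3108.63
Step 4: ni = 5e15 * 3108.63 * exp(-14.16569) = 1.10e+13 cm^-3

1.10e+13


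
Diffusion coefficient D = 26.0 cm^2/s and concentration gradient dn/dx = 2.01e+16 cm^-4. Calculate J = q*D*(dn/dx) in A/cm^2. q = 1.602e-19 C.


Step 1: J = q * D * (dn/dx)
Step 2: J = 1.602e-19 * 26.0 * 2.01e+16
Step 3: J = 8.37e-02 A/cm^2

8.37e-02


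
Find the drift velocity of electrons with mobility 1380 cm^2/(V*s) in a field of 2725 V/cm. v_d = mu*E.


Step 1: v_d = mu * E
Step 2: v_d = 1380 * 2725 = 3760500
Step 3: v_d = 3.76e+06 cm/s

3.76e+06


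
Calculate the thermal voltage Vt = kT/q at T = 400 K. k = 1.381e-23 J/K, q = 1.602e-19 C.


Step 1: kT = 1.381e-23 * 400 = 5.524e-21 J
Step 2: Vt = kT/q = 5.524e-21 / 1.602e-19
Step 3: Vt = 0.03448 V

0.03448


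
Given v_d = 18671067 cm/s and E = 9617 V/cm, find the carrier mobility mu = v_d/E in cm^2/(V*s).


Step 1: mu = v_d / E
Step 2: mu = 18671067 / 9617
Step 3: mu = 1941.46 cm^2/(V*s)

1941.46


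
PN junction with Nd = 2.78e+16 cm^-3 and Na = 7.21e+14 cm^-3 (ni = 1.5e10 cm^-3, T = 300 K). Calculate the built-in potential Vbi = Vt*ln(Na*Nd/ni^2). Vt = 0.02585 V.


Step 1: Compute Na*Nd/ni^2 = 7.21e+14 * 2.78e+16 / (1.5e10)^2 = 8.9084e+10
Step 2: ln(8.9084e+10) = 25.2128
Step 3: Vbi = 0.02585 * 25.2128 = 0.652 V

0.652


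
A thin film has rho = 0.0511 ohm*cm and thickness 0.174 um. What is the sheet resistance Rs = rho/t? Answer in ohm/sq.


Step 1: Convert thickness to cm: t = 0.174 um = 1.7400e-05 cm
Step 2: Rs = rho / t = 0.0511 / 1.7400e-05
Step 3: Rs = 2936.8 ohm/sq

2936.8


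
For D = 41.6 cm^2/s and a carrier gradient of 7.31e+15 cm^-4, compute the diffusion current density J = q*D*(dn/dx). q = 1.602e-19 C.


Step 1: J = q * D * (dn/dx)
Step 2: J = 1.602e-19 * 41.6 * 7.31e+15
Step 3: J = 4.87e-02 A/cm^2

4.87e-02


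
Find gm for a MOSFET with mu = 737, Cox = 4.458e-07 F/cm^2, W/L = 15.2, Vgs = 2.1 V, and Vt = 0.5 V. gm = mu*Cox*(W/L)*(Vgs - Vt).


Step 1: Vov = Vgs - Vt = 2.1 - 0.5 = 1.6 V
Step 2: gm = mu * Cox * (W/L) * Vov
Step 3: gm = 737 * 4.458e-07 * 15.2 * 1.6 = 7.99e-03 S

7.99e-03


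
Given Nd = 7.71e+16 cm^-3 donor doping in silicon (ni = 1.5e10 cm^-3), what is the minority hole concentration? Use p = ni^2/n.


Step 1: Since Nd >> ni, n ≈ Nd = 7.71e+16 cm^-3
Step 2: p = ni^2 / n = (1.5e10)^2 / 7.71e+16
Step 3: p = 2.25e20 / 7.71e+16 = 2.92e+03 cm^-3

2.92e+03


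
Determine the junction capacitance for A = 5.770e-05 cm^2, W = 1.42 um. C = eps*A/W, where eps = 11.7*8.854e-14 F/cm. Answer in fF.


Step 1: eps_Si = 11.7 * 8.854e-14 = 1.035918e-12 F/cm
Step 2: W in cm = 1.42 * 1e-4 = 1.42e-04 cm
Step 3: C = 1.035918e-12 * 5.770e-05 / 1.42e-04 = 4.209329e-13 F
Step 4: C = 420.93 fF

420.93


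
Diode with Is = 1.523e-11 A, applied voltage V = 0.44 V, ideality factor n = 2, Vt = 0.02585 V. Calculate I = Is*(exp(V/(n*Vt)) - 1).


Step 1: V/(n*Vt) = 0.44/(2*0.02585) = 8.5106
Step 2: exp(8.5106) = 4.9671e+03
Step 3: I = 1.523e-11 * (4.9671e+03 - 1) = 7.56e-08 A

7.56e-08


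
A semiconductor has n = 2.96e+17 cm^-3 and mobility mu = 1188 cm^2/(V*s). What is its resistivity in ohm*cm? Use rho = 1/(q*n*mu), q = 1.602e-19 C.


Step 1: sigma = q * n * mu = 1.602e-19 * 2.96e+17 * 1188 = 5.63340e+01 S/cm
Step 2: rho = 1 / sigma = 1 / 5.63340e+01 = 0.01775 ohm*cm

0.01775


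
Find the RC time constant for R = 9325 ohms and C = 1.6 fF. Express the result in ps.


Step 1: tau = R * C
Step 2: tau = 9325 * 1.6 fF = 9325 * 1.6e-15 F
Step 3: tau = 1.492e-11 s = 14.92 ps

14.92


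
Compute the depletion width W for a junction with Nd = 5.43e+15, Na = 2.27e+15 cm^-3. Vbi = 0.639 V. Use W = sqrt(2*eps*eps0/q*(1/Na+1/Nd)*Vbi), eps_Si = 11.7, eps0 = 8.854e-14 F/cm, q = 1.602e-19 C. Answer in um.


Step 1: 1/Na + 1/Nd = 1/2.27e+15 + 1/5.43e+15 = 6.24691e-16
Step 2: 2*eps*eps0/q = 2*11.7*8.854e-14/1.602e-19 = 1.293281e+07
Step 3: W^2 = 1.293281e+07 * 6.24691e-16 * 0.639 = 5.16249e-09
Step 4: W = sqrt(5.16249e-09) = 7.185e-05 cm = 0.7185 um

0.7185


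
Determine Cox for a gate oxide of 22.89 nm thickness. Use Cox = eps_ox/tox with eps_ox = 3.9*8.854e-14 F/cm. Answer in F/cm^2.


Step 1: eps_ox = 3.9 * 8.854e-14 = 3.45306e-13 F/cm
Step 2: tox in cm = 22.89 nm * 1e-7 = 2.2890e-06 cm
Step 3: Cox = 3.45306e-13 / 2.2890e-06 = 1.51e-07 F/cm^2

1.51e-07


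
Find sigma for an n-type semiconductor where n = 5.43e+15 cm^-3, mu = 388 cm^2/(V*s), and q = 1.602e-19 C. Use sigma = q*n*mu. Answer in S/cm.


Step 1: sigma = q * n * mu
Step 2: sigma = 1.602e-19 * 5.43e+15 * 388
Step 3: sigma = 3.375e-01 S/cm

3.375e-01


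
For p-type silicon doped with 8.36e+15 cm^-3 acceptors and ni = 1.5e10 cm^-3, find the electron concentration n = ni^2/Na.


Step 1: Majority hole concentration p ≈ Na = 8.36e+15 cm^-3
Step 2: n = ni^2 / Na = (1.5e10)^2 / 8.36e+15
Step 3: n = 2.69e+04 cm^-3

2.69e+04


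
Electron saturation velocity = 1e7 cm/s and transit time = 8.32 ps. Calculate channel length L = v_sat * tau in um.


Step 1: tau in seconds = 8.32 ps * 1e-12 = 8.3200e-12 s
Step 2: L = v_sat * tau = 1e7 * 8.3200e-12 = 8.3200e-05 cm
Step 3: L in um = 8.3200e-05 * 1e4 = 0.832 um

0.832


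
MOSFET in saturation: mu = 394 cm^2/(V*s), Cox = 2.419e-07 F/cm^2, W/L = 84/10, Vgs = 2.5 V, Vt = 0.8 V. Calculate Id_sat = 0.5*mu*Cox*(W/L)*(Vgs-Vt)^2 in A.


Step 1: Overdrive voltage Vov = Vgs - Vt = 2.5 - 0.8 = 1.7 V
Step 2: W/L = 84/10 = 8.4
Step 3: Id = 0.5 * 394 * 2.419e-07 * 8.4 * 1.7^2
Step 4: Id = 1.16e-03 A

1.16e-03


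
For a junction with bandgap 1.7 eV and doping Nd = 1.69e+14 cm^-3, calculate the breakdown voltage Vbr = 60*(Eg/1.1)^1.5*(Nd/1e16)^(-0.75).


Step 1: Eg/1.1 = 1.7/1.1 = 1.545455
Step 2: (Eg/1.1)^1.5 = 1.545455^1.5 = 1.921253
Step 3: (Nd/1e16)^(-0.75) = (0.0169)^(-0.75) = 21.334623
Step 4: Vbr = 60 * 1.921253 * 21.334623 = 2459.4 V

2459.4


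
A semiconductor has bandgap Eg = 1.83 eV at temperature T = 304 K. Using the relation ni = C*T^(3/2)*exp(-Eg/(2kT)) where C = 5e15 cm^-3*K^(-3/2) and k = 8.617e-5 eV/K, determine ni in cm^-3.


Step 1: Compute kT = 8.617e-5 * 304 = 0.02619568 eV
Step 2: Exponent = -Eg/(2kT) = -1.83/(2*0.02619568) = -34.92942
Step 3: T^(3/2) = 304^1.5 = 5300.42
Step 4: ni = 5e15 * 5300.42 * exp(-34.92942) = 1.79e+04 cm^-3

1.79e+04


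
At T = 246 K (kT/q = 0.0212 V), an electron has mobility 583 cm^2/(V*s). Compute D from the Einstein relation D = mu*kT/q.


Step 1: D = mu * (kT/q)
Step 2: D = 583 * 0.0212
Step 3: D = 12.36 cm^2/s

12.36


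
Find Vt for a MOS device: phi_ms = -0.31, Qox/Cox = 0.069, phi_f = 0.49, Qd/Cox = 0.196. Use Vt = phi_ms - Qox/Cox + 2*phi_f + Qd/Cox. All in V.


Step 1: Vt = phi_ms - Qox/Cox + 2*phi_f + Qd/Cox
Step 2: Vt = -0.31 - 0.069 + 2*0.49 + 0.196
Step 3: Vt = -0.31 - 0.069 + 0.98 + 0.196
Step 4: Vt = 0.797 V

0.797


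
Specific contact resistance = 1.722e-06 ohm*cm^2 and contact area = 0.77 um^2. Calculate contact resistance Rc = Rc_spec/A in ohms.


Step 1: Convert area to cm^2: 0.77 um^2 = 7.7000e-09 cm^2
Step 2: Rc = Rc_spec / A = 1.722e-06 / 7.7000e-09
Step 3: Rc = 2.24e+02 ohms

2.24e+02


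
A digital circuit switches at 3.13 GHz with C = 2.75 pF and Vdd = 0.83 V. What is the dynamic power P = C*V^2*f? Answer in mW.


Step 1: V^2 = 0.83^2 = 0.6889 V^2
Step 2: P = C*V^2*f = 2.75e-12 F * 0.6889 * 3.13e9 Hz
Step 3: P = 5.92970675e-03 W
Step 4: P = 5.93 mW

5.93


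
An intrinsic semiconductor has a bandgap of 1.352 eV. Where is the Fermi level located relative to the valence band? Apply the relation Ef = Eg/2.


Step 1: For an intrinsic semiconductor, the Fermi level sits at midgap.
Step 2: Ef = Eg / 2 = 1.352 / 2 = 0.676 eV

0.676


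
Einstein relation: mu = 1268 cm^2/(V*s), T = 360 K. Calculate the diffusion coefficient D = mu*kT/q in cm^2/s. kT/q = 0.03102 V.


Step 1: D = mu * (kT/q)
Step 2: D = 1268 * 0.03102
Step 3: D = 39.33 cm^2/s

39.33


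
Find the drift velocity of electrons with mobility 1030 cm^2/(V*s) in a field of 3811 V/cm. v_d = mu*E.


Step 1: v_d = mu * E
Step 2: v_d = 1030 * 3811 = 3925330
Step 3: v_d = 3.93e+06 cm/s

3.93e+06


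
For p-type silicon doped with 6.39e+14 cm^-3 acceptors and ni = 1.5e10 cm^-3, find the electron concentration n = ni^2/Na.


Step 1: Majority hole concentration p ≈ Na = 6.39e+14 cm^-3
Step 2: n = ni^2 / Na = (1.5e10)^2 / 6.39e+14
Step 3: n = 3.52e+05 cm^-3

3.52e+05


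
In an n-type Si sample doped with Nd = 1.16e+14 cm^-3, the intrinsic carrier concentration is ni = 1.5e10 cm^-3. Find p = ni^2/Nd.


Step 1: Since Nd >> ni, n ≈ Nd = 1.16e+14 cm^-3
Step 2: p = ni^2 / n = (1.5e10)^2 / 1.16e+14
Step 3: p = 2.25e20 / 1.16e+14 = 1.94e+06 cm^-3

1.94e+06


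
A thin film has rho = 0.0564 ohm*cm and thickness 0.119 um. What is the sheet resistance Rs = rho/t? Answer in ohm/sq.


Step 1: Convert thickness to cm: t = 0.119 um = 1.1900e-05 cm
Step 2: Rs = rho / t = 0.0564 / 1.1900e-05
Step 3: Rs = 4739.5 ohm/sq

4739.5


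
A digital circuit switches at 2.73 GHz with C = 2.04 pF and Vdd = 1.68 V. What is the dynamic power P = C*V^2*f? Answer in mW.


Step 1: V^2 = 1.68^2 = 2.8224 V^2
Step 2: P = C*V^2*f = 2.04e-12 F * 2.8224 * 2.73e9 Hz
Step 3: P = 1.571851008e-02 W
Step 4: P = 15.719 mW

15.719


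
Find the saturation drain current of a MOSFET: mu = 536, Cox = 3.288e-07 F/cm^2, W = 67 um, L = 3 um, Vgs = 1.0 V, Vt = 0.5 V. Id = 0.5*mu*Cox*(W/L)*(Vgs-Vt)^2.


Step 1: Overdrive voltage Vov = Vgs - Vt = 1.0 - 0.5 = 0.5 V
Step 2: W/L = 67/3 = 22.3333
Step 3: Id = 0.5 * 536 * 3.288e-07 * 22.3333 * 0.5^2
Step 4: Id = 4.92e-04 A

4.92e-04


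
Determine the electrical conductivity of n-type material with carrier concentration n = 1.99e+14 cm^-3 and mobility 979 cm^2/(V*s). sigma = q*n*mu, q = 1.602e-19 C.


Step 1: sigma = q * n * mu
Step 2: sigma = 1.602e-19 * 1.99e+14 * 979
Step 3: sigma = 3.121e-02 S/cm

3.121e-02


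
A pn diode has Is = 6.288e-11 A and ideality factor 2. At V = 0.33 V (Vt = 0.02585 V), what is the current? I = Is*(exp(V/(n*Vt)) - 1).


Step 1: V/(n*Vt) = 0.33/(2*0.02585) = 6.3830
Step 2: exp(6.3830) = 5.9170e+02
Step 3: I = 6.288e-11 * (5.9170e+02 - 1) = 3.71e-08 A

3.71e-08


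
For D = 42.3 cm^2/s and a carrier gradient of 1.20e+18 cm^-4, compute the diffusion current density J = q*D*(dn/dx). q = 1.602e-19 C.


Step 1: J = q * D * (dn/dx)
Step 2: J = 1.602e-19 * 42.3 * 1.20e+18
Step 3: J = 8.13e+00 A/cm^2

8.13e+00


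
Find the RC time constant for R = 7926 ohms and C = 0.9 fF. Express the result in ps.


Step 1: tau = R * C
Step 2: tau = 7926 * 0.9 fF = 7926 * 9.0e-16 F
Step 3: tau = 7.1334e-12 s = 7.1334 ps

7.1334


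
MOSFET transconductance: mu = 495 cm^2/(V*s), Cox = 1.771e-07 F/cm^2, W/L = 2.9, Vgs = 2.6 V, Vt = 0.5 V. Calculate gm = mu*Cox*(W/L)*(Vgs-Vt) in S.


Step 1: Vov = Vgs - Vt = 2.6 - 0.5 = 2.1 V
Step 2: gm = mu * Cox * (W/L) * Vov
Step 3: gm = 495 * 1.771e-07 * 2.9 * 2.1 = 5.34e-04 S

5.34e-04


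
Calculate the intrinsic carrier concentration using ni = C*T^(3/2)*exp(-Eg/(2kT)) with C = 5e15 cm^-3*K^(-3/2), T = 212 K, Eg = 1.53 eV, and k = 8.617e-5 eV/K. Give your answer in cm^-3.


Step 1: Compute kT = 8.617e-5 * 212 = 0.01826804 eV
Step 2: Exponent = -Eg/(2kT) = -1.53/(2*0.01826804) = -41.87641
Step 3: T^(3/2) = 212^1.5 = 3086.77
Step 4: ni = 5e15 * 3086.77 * exp(-41.87641) = 1.00e+01 cm^-3

1.00e+01


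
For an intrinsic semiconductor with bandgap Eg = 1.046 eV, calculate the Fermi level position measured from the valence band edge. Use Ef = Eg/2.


Step 1: For an intrinsic semiconductor, the Fermi level sits at midgap.
Step 2: Ef = Eg / 2 = 1.046 / 2 = 0.523 eV

0.523


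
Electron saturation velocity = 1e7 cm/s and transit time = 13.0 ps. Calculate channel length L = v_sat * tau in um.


Step 1: tau in seconds = 13.0 ps * 1e-12 = 1.3000e-11 s
Step 2: L = v_sat * tau = 1e7 * 1.3000e-11 = 1.3000e-04 cm
Step 3: L in um = 1.3000e-04 * 1e4 = 1.3 um

1.3


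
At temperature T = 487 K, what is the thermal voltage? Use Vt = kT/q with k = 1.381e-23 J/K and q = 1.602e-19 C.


Step 1: kT = 1.381e-23 * 487 = 6.72547e-21 J
Step 2: Vt = kT/q = 6.72547e-21 / 1.602e-19
Step 3: Vt = 0.04198 V

0.04198


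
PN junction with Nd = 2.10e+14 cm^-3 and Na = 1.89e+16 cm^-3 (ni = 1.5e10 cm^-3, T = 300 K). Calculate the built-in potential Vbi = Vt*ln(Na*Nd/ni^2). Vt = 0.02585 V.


Step 1: Compute Na*Nd/ni^2 = 1.89e+16 * 2.10e+14 / (1.5e10)^2 = 1.7640e+10
Step 2: ln(1.7640e+10) = 23.5934
Step 3: Vbi = 0.02585 * 23.5934 = 0.61 V

0.61


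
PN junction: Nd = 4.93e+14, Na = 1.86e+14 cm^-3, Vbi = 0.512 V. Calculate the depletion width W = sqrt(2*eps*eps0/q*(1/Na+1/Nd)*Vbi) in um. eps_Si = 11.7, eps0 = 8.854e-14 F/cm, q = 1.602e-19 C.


Step 1: 1/Na + 1/Nd = 1/1.86e+14 + 1/4.93e+14 = 7.40474e-15
Step 2: 2*eps*eps0/q = 2*11.7*8.854e-14/1.602e-19 = 1.293281e+07
Step 3: W^2 = 1.293281e+07 * 7.40474e-15 * 0.512 = 4.90312e-08
Step 4: W = sqrt(4.90312e-08) = 2.214e-04 cm = 2.214 um

2.214


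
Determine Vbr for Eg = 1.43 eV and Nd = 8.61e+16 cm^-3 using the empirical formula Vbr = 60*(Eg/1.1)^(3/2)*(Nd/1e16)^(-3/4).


Step 1: Eg/1.1 = 1.43/1.1 = 1.300000
Step 2: (Eg/1.1)^1.5 = 1.300000^1.5 = 1.482228
Step 3: (Nd/1e16)^(-0.75) = (8.61)^(-0.75) = 0.198952
Step 4: Vbr = 60 * 1.482228 * 0.198952 = 17.7 V

17.7


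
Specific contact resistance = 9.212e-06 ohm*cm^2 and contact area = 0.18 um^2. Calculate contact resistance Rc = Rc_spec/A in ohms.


Step 1: Convert area to cm^2: 0.18 um^2 = 1.8000e-09 cm^2
Step 2: Rc = Rc_spec / A = 9.212e-06 / 1.8000e-09
Step 3: Rc = 5.12e+03 ohms

5.12e+03


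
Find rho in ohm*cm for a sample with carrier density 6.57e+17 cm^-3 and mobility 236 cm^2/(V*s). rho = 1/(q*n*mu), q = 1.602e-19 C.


Step 1: sigma = q * n * mu = 1.602e-19 * 6.57e+17 * 236 = 2.48393e+01 S/cm
Step 2: rho = 1 / sigma = 1 / 2.48393e+01 = 0.04026 ohm*cm

0.04026


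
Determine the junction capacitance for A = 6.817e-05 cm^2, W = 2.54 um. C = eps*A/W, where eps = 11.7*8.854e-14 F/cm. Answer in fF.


Step 1: eps_Si = 11.7 * 8.854e-14 = 1.035918e-12 F/cm
Step 2: W in cm = 2.54 * 1e-4 = 2.54e-04 cm
Step 3: C = 1.035918e-12 * 6.817e-05 / 2.54e-04 = 2.780257e-13 F
Step 4: C = 278.03 fF

278.03


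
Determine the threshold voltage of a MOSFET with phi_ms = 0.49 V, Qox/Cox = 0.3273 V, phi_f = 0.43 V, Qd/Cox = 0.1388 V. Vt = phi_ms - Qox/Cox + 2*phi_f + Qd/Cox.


Step 1: Vt = phi_ms - Qox/Cox + 2*phi_f + Qd/Cox
Step 2: Vt = 0.49 - 0.3273 + 2*0.43 + 0.1388
Step 3: Vt = 0.49 - 0.3273 + 0.86 + 0.1388
Step 4: Vt = 1.1615 V

1.1615


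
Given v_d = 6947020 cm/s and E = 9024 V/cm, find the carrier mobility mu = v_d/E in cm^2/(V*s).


Step 1: mu = v_d / E
Step 2: mu = 6947020 / 9024
Step 3: mu = 769.84 cm^2/(V*s)

769.84


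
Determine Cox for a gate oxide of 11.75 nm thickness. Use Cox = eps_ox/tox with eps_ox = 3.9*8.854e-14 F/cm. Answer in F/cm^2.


Step 1: eps_ox = 3.9 * 8.854e-14 = 3.45306e-13 F/cm
Step 2: tox in cm = 11.75 nm * 1e-7 = 1.1750e-06 cm
Step 3: Cox = 3.45306e-13 / 1.1750e-06 = 2.94e-07 F/cm^2

2.94e-07


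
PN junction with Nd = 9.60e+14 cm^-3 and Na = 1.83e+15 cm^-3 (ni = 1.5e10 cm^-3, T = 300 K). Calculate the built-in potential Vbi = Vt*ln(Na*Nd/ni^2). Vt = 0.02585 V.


Step 1: Compute Na*Nd/ni^2 = 1.83e+15 * 9.60e+14 / (1.5e10)^2 = 7.8080e+09
Step 2: ln(7.8080e+09) = 22.7784
Step 3: Vbi = 0.02585 * 22.7784 = 0.589 V

0.589


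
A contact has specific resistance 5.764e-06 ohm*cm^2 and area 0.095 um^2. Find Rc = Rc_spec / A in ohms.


Step 1: Convert area to cm^2: 0.095 um^2 = 9.5000e-10 cm^2
Step 2: Rc = Rc_spec / A = 5.764e-06 / 9.5000e-10
Step 3: Rc = 6.07e+03 ohms

6.07e+03


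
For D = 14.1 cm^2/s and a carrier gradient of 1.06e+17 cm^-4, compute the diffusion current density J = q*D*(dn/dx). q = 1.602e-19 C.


Step 1: J = q * D * (dn/dx)
Step 2: J = 1.602e-19 * 14.1 * 1.06e+17
Step 3: J = 2.39e-01 A/cm^2

2.39e-01


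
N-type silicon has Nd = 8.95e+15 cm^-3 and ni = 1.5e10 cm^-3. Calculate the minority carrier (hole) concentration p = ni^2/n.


Step 1: Since Nd >> ni, n ≈ Nd = 8.95e+15 cm^-3
Step 2: p = ni^2 / n = (1.5e10)^2 / 8.95e+15
Step 3: p = 2.25e20 / 8.95e+15 = 2.51e+04 cm^-3

2.51e+04


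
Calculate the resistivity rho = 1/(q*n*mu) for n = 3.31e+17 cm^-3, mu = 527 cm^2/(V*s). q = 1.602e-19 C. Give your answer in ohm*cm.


Step 1: sigma = q * n * mu = 1.602e-19 * 3.31e+17 * 527 = 2.79448e+01 S/cm
Step 2: rho = 1 / sigma = 1 / 2.79448e+01 = 0.03578 ohm*cm

0.03578


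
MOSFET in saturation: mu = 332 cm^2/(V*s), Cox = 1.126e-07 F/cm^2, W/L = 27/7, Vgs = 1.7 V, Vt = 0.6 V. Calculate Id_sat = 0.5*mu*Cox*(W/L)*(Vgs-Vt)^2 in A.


Step 1: Overdrive voltage Vov = Vgs - Vt = 1.7 - 0.6 = 1.1 V
Step 2: W/L = 27/7 = 3.85714
Step 3: Id = 0.5 * 332 * 1.126e-07 * 3.85714 * 1.1^2
Step 4: Id = 8.72e-05 A

8.72e-05


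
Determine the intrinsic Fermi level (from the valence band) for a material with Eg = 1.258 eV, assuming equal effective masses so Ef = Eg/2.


Step 1: For an intrinsic semiconductor, the Fermi level sits at midgap.
Step 2: Ef = Eg / 2 = 1.258 / 2 = 0.629 eV

0.629


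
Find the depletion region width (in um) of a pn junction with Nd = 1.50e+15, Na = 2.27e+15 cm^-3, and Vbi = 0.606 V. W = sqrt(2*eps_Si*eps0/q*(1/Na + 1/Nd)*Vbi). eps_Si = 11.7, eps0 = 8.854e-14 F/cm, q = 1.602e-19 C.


Step 1: 1/Na + 1/Nd = 1/2.27e+15 + 1/1.50e+15 = 1.10720e-15
Step 2: 2*eps*eps0/q = 2*11.7*8.854e-14/1.602e-19 = 1.293281e+07
Step 3: W^2 = 1.293281e+07 * 1.10720e-15 * 0.606 = 8.67744e-09
Step 4: W = sqrt(8.67744e-09) = 9.315e-05 cm = 0.9315 um

0.9315


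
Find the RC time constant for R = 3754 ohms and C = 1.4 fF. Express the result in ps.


Step 1: tau = R * C
Step 2: tau = 3754 * 1.4 fF = 3754 * 1.4e-15 F
Step 3: tau = 5.2556e-12 s = 5.2556 ps

5.2556


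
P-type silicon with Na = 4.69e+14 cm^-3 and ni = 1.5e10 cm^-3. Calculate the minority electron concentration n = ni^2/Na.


Step 1: Majority hole concentration p ≈ Na = 4.69e+14 cm^-3
Step 2: n = ni^2 / Na = (1.5e10)^2 / 4.69e+14
Step 3: n = 4.80e+05 cm^-3

4.80e+05


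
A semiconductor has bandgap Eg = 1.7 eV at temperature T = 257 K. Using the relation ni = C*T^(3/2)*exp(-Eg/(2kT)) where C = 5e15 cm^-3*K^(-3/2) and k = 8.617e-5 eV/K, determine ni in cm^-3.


Step 1: Compute kT = 8.617e-5 * 257 = 0.02214569 eV
Step 2: Exponent = -Eg/(2kT) = -1.7/(2*0.02214569) = -38.38219
Step 3: T^(3/2) = 257^1.5 = 4120.02
Step 4: ni = 5e15 * 4120.02 * exp(-38.38219) = 4.41e+02 cm^-3

4.41e+02


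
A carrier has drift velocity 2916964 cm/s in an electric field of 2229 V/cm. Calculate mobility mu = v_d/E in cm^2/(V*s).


Step 1: mu = v_d / E
Step 2: mu = 2916964 / 2229
Step 3: mu = 1308.64 cm^2/(V*s)

1308.64


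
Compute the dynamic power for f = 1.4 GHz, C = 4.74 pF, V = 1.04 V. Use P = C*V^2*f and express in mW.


Step 1: V^2 = 1.04^2 = 1.0816 V^2
Step 2: P = C*V^2*f = 4.74e-12 F * 1.0816 * 1.4e9 Hz
Step 3: P = 7.1774976e-03 W
Step 4: P = 7.177 mW

7.177


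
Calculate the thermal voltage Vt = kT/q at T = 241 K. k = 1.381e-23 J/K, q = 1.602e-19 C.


Step 1: kT = 1.381e-23 * 241 = 3.32821e-21 J
Step 2: Vt = kT/q = 3.32821e-21 / 1.602e-19
Step 3: Vt = 0.02078 V

0.02078


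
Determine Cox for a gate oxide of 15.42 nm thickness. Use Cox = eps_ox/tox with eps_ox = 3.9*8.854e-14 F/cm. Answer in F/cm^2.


Step 1: eps_ox = 3.9 * 8.854e-14 = 3.45306e-13 F/cm
Step 2: tox in cm = 15.42 nm * 1e-7 = 1.5420e-06 cm
Step 3: Cox = 3.45306e-13 / 1.5420e-06 = 2.24e-07 F/cm^2

2.24e-07


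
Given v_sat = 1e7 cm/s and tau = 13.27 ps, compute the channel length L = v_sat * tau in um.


Step 1: tau in seconds = 13.27 ps * 1e-12 = 1.3270e-11 s
Step 2: L = v_sat * tau = 1e7 * 1.3270e-11 = 1.3270e-04 cm
Step 3: L in um = 1.3270e-04 * 1e4 = 1.327 um

1.327


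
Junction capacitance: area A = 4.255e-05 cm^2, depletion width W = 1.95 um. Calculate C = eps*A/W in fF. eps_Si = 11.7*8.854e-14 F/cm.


Step 1: eps_Si = 11.7 * 8.854e-14 = 1.035918e-12 F/cm
Step 2: W in cm = 1.95 * 1e-4 = 1.95e-04 cm
Step 3: C = 1.035918e-12 * 4.255e-05 / 1.95e-04 = 2.260426e-13 F
Step 4: C = 226.04 fF

226.04


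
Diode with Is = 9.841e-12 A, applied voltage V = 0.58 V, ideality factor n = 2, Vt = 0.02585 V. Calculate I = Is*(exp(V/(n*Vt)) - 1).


Step 1: V/(n*Vt) = 0.58/(2*0.02585) = 11.2186
Step 2: exp(11.2186) = 7.4503e+04
Step 3: I = 9.841e-12 * (7.4503e+04 - 1) = 7.33e-07 A

7.33e-07


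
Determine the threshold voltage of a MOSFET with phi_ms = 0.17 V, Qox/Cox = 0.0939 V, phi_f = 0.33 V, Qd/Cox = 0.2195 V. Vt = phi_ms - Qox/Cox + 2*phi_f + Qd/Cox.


Step 1: Vt = phi_ms - Qox/Cox + 2*phi_f + Qd/Cox
Step 2: Vt = 0.17 - 0.0939 + 2*0.33 + 0.2195
Step 3: Vt = 0.17 - 0.0939 + 0.66 + 0.2195
Step 4: Vt = 0.9556 V

0.9556


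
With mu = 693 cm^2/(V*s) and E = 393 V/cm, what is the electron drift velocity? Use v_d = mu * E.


Step 1: v_d = mu * E
Step 2: v_d = 693 * 393 = 272349
Step 3: v_d = 2.72e+05 cm/s

2.72e+05


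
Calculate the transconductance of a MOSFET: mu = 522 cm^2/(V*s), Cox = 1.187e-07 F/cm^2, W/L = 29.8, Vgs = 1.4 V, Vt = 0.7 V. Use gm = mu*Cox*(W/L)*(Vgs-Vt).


Step 1: Vov = Vgs - Vt = 1.4 - 0.7 = 0.7 V
Step 2: gm = mu * Cox * (W/L) * Vov
Step 3: gm = 522 * 1.187e-07 * 29.8 * 0.7 = 1.29e-03 S

1.29e-03


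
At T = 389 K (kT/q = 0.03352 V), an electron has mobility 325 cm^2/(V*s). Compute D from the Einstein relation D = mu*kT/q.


Step 1: D = mu * (kT/q)
Step 2: D = 325 * 0.03352
Step 3: D = 10.89 cm^2/s

10.89


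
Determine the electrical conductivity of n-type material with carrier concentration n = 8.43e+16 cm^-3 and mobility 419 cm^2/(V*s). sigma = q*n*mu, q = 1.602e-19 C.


Step 1: sigma = q * n * mu
Step 2: sigma = 1.602e-19 * 8.43e+16 * 419
Step 3: sigma = 5.659e+00 S/cm

5.659e+00


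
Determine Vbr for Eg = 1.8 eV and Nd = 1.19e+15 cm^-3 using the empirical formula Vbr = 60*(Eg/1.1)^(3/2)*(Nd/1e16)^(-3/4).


Step 1: Eg/1.1 = 1.8/1.1 = 1.636364
Step 2: (Eg/1.1)^1.5 = 1.636364^1.5 = 2.093244
Step 3: (Nd/1e16)^(-0.75) = (0.119)^(-0.75) = 4.935598
Step 4: Vbr = 60 * 2.093244 * 4.935598 = 619.9 V

619.9


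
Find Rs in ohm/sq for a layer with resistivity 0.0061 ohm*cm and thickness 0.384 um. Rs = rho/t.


Step 1: Convert thickness to cm: t = 0.384 um = 3.8400e-05 cm
Step 2: Rs = rho / t = 0.0061 / 3.8400e-05
Step 3: Rs = 158.9 ohm/sq

158.9


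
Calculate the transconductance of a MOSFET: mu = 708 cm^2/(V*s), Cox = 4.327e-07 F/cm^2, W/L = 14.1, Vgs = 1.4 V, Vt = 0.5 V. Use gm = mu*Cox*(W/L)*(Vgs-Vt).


Step 1: Vov = Vgs - Vt = 1.4 - 0.5 = 0.9 V
Step 2: gm = mu * Cox * (W/L) * Vov
Step 3: gm = 708 * 4.327e-07 * 14.1 * 0.9 = 3.89e-03 S

3.89e-03


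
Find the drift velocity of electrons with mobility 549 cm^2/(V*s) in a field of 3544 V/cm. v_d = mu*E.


Step 1: v_d = mu * E
Step 2: v_d = 549 * 3544 = 1945656
Step 3: v_d = 1.95e+06 cm/s

1.95e+06


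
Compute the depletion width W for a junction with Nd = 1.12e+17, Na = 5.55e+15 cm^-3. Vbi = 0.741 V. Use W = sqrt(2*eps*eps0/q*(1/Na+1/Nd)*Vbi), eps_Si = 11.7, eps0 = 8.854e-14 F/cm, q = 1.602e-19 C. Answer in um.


Step 1: 1/Na + 1/Nd = 1/5.55e+15 + 1/1.12e+17 = 1.89109e-16
Step 2: 2*eps*eps0/q = 2*11.7*8.854e-14/1.602e-19 = 1.293281e+07
Step 3: W^2 = 1.293281e+07 * 1.89109e-16 * 0.741 = 1.81227e-09
Step 4: W = sqrt(1.81227e-09) = 4.257e-05 cm = 0.4257 um

0.4257


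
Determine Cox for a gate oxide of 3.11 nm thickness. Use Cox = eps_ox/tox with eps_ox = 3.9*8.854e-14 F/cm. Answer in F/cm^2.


Step 1: eps_ox = 3.9 * 8.854e-14 = 3.45306e-13 F/cm
Step 2: tox in cm = 3.11 nm * 1e-7 = 3.1100e-07 cm
Step 3: Cox = 3.45306e-13 / 3.1100e-07 = 1.11e-06 F/cm^2

1.11e-06


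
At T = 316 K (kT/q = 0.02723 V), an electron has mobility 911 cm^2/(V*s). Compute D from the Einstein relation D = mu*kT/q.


Step 1: D = mu * (kT/q)
Step 2: D = 911 * 0.02723
Step 3: D = 24.81 cm^2/s

24.81


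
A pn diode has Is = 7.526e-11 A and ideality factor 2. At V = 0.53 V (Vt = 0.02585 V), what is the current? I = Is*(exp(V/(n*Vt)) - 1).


Step 1: V/(n*Vt) = 0.53/(2*0.02585) = 10.2515
Step 2: exp(10.2515) = 2.8325e+04
Step 3: I = 7.526e-11 * (2.8325e+04 - 1) = 2.13e-06 A

2.13e-06


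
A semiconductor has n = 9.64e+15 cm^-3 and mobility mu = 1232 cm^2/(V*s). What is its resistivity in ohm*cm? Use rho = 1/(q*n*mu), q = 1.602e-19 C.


Step 1: sigma = q * n * mu = 1.602e-19 * 9.64e+15 * 1232 = 1.90261e+00 S/cm
Step 2: rho = 1 / sigma = 1 / 1.90261e+00 = 0.5256 ohm*cm

0.5256


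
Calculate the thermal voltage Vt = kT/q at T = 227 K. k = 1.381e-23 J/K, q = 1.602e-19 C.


Step 1: kT = 1.381e-23 * 227 = 3.13487e-21 J
Step 2: Vt = kT/q = 3.13487e-21 / 1.602e-19
Step 3: Vt = 0.01957 V

0.01957


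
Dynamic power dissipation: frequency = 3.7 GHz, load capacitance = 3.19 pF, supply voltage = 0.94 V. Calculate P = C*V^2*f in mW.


Step 1: V^2 = 0.94^2 = 0.8836 V^2
Step 2: P = C*V^2*f = 3.19e-12 F * 0.8836 * 3.7e9 Hz
Step 3: P = 1.04291308e-02 W
Step 4: P = 10.429 mW

10.429


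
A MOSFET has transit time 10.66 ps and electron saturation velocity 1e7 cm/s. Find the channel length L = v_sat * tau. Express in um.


Step 1: tau in seconds = 10.66 ps * 1e-12 = 1.0660e-11 s
Step 2: L = v_sat * tau = 1e7 * 1.0660e-11 = 1.0660e-04 cm
Step 3: L in um = 1.0660e-04 * 1e4 = 1.066 um

1.066


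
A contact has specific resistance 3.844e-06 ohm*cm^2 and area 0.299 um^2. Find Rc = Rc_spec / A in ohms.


Step 1: Convert area to cm^2: 0.299 um^2 = 2.9900e-09 cm^2
Step 2: Rc = Rc_spec / A = 3.844e-06 / 2.9900e-09
Step 3: Rc = 1.29e+03 ohms

1.29e+03


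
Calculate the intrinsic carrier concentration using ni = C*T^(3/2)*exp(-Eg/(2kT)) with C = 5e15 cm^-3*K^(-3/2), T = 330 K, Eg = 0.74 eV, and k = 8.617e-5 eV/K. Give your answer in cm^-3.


Step 1: Compute kT = 8.617e-5 * 330 = 0.0284361 eV
Step 2: Exponent = -Eg/(2kT) = -0.74/(2*0.0284361) = -13.01163
Step 3: T^(3/2) = 330^1.5 = 5994.75
Step 4: ni = 5e15 * 5994.75 * exp(-13.01163) = 6.70e+13 cm^-3

6.70e+13


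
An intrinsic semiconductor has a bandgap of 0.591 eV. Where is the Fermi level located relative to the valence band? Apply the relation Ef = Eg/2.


Step 1: For an intrinsic semiconductor, the Fermi level sits at midgap.
Step 2: Ef = Eg / 2 = 0.591 / 2 = 0.2955 eV

0.2955


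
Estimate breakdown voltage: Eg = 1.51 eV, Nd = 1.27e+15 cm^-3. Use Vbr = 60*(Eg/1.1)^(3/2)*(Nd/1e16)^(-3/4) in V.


Step 1: Eg/1.1 = 1.51/1.1 = 1.372727
Step 2: (Eg/1.1)^1.5 = 1.372727^1.5 = 1.608334
Step 3: (Nd/1e16)^(-0.75) = (0.127)^(-0.75) = 4.700534
Step 4: Vbr = 60 * 1.608334 * 4.700534 = 453.6 V

453.6


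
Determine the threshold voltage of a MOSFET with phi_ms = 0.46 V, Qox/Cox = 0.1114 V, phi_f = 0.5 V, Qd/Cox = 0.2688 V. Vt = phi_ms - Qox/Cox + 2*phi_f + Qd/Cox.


Step 1: Vt = phi_ms - Qox/Cox + 2*phi_f + Qd/Cox
Step 2: Vt = 0.46 - 0.1114 + 2*0.5 + 0.2688
Step 3: Vt = 0.46 - 0.1114 + 1.0 + 0.2688
Step 4: Vt = 1.6174 V

1.6174


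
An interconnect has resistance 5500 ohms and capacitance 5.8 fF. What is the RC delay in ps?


Step 1: tau = R * C
Step 2: tau = 5500 * 5.8 fF = 5500 * 5.8e-15 F
Step 3: tau = 3.19e-11 s = 31.9 ps

31.9


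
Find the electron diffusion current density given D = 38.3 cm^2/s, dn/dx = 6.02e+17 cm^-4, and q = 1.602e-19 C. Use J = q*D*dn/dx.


Step 1: J = q * D * (dn/dx)
Step 2: J = 1.602e-19 * 38.3 * 6.02e+17
Step 3: J = 3.69e+00 A/cm^2

3.69e+00


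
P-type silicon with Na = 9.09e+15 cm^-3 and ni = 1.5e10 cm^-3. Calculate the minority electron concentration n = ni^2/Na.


Step 1: Majority hole concentration p ≈ Na = 9.09e+15 cm^-3
Step 2: n = ni^2 / Na = (1.5e10)^2 / 9.09e+15
Step 3: n = 2.48e+04 cm^-3

2.48e+04


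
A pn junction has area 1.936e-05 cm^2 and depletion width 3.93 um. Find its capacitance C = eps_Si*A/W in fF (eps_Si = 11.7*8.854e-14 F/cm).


Step 1: eps_Si = 11.7 * 8.854e-14 = 1.035918e-12 F/cm
Step 2: W in cm = 3.93 * 1e-4 = 3.93e-04 cm
Step 3: C = 1.035918e-12 * 1.936e-05 / 3.93e-04 = 5.103148e-14 F
Step 4: C = 51.03 fF

51.03


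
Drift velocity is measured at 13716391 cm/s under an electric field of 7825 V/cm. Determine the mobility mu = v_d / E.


Step 1: mu = v_d / E
Step 2: mu = 13716391 / 7825
Step 3: mu = 1752.89 cm^2/(V*s)

1752.89


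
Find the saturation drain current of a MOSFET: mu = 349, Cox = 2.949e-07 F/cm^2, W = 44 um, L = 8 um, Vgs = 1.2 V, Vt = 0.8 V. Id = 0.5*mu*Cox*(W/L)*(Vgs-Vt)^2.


Step 1: Overdrive voltage Vov = Vgs - Vt = 1.2 - 0.8 = 0.4 V
Step 2: W/L = 44/8 = 5.5
Step 3: Id = 0.5 * 349 * 2.949e-07 * 5.5 * 0.4^2
Step 4: Id = 4.53e-05 A

4.53e-05


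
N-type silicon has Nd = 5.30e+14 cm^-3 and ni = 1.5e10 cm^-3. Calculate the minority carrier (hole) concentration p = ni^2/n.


Step 1: Since Nd >> ni, n ≈ Nd = 5.30e+14 cm^-3
Step 2: p = ni^2 / n = (1.5e10)^2 / 5.30e+14
Step 3: p = 2.25e20 / 5.30e+14 = 4.25e+05 cm^-3

4.25e+05


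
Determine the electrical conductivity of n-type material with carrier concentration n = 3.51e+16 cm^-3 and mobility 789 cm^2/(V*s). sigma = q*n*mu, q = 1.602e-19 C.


Step 1: sigma = q * n * mu
Step 2: sigma = 1.602e-19 * 3.51e+16 * 789
Step 3: sigma = 4.437e+00 S/cm

4.437e+00


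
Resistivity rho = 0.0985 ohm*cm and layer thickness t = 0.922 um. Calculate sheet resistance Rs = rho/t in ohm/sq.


Step 1: Convert thickness to cm: t = 0.922 um = 9.2200e-05 cm
Step 2: Rs = rho / t = 0.0985 / 9.2200e-05
Step 3: Rs = 1068.3 ohm/sq

1068.3


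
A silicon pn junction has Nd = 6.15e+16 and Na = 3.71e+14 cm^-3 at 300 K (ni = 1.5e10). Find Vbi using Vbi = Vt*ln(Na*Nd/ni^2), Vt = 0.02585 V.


Step 1: Compute Na*Nd/ni^2 = 3.71e+14 * 6.15e+16 / (1.5e10)^2 = 1.0141e+11
Step 2: ln(1.0141e+11) = 25.3424
Step 3: Vbi = 0.02585 * 25.3424 = 0.655 V

0.655


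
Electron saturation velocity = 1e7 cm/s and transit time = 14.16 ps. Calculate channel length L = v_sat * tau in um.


Step 1: tau in seconds = 14.16 ps * 1e-12 = 1.4160e-11 s
Step 2: L = v_sat * tau = 1e7 * 1.4160e-11 = 1.4160e-04 cm
Step 3: L in um = 1.4160e-04 * 1e4 = 1.416 um

1.416


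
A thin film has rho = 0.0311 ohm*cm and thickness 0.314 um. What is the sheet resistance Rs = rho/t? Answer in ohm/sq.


Step 1: Convert thickness to cm: t = 0.314 um = 3.1400e-05 cm
Step 2: Rs = rho / t = 0.0311 / 3.1400e-05
Step 3: Rs = 990.4 ohm/sq

990.4


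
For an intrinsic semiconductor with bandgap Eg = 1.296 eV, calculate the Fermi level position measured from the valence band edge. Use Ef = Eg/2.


Step 1: For an intrinsic semiconductor, the Fermi level sits at midgap.
Step 2: Ef = Eg / 2 = 1.296 / 2 = 0.648 eV

0.648


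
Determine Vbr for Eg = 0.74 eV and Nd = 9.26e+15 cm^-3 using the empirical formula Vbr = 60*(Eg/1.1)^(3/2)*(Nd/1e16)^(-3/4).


Step 1: Eg/1.1 = 0.74/1.1 = 0.672727
Step 2: (Eg/1.1)^1.5 = 0.672727^1.5 = 0.551770
Step 3: (Nd/1e16)^(-0.75) = (0.926)^(-0.75) = 1.059356
Step 4: Vbr = 60 * 0.551770 * 1.059356 = 35.1 V

35.1


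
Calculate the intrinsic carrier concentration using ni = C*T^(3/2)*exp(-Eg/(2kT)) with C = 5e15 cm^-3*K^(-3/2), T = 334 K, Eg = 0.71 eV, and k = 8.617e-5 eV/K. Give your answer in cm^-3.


Step 1: Compute kT = 8.617e-5 * 334 = 0.02878078 eV
Step 2: Exponent = -Eg/(2kT) = -0.71/(2*0.02878078) = -12.33462
Step 3: T^(3/2) = 334^1.5 = 6104.07
Step 4: ni = 5e15 * 6104.07 * exp(-12.33462) = 1.34e+14 cm^-3

1.34e+14


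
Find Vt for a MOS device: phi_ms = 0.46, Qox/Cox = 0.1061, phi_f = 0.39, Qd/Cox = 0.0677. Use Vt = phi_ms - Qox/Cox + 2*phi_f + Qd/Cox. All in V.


Step 1: Vt = phi_ms - Qox/Cox + 2*phi_f + Qd/Cox
Step 2: Vt = 0.46 - 0.1061 + 2*0.39 + 0.0677
Step 3: Vt = 0.46 - 0.1061 + 0.78 + 0.0677
Step 4: Vt = 1.2016 V

1.2016


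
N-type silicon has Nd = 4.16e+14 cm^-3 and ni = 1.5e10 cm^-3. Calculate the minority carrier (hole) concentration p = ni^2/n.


Step 1: Since Nd >> ni, n ≈ Nd = 4.16e+14 cm^-3
Step 2: p = ni^2 / n = (1.5e10)^2 / 4.16e+14
Step 3: p = 2.25e20 / 4.16e+14 = 5.41e+05 cm^-3

5.41e+05


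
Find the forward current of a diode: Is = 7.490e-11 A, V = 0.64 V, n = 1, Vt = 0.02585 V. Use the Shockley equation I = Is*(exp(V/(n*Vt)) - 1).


Step 1: V/(n*Vt) = 0.64/(1*0.02585) = 24.7582
Step 2: exp(24.7582) = 5.6539e+10
Step 3: I = 7.490e-11 * (5.6539e+10 - 1) = 4.23e+00 A

4.23e+00


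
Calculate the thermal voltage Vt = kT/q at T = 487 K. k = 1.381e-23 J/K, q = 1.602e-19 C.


Step 1: kT = 1.381e-23 * 487 = 6.72547e-21 J
Step 2: Vt = kT/q = 6.72547e-21 / 1.602e-19
Step 3: Vt = 0.04198 V

0.04198


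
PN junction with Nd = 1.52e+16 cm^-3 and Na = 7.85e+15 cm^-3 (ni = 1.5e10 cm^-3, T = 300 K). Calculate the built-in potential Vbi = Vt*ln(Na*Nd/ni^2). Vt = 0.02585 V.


Step 1: Compute Na*Nd/ni^2 = 7.85e+15 * 1.52e+16 / (1.5e10)^2 = 5.3031e+11
Step 2: ln(5.3031e+11) = 26.9967
Step 3: Vbi = 0.02585 * 26.9967 = 0.698 V

0.698


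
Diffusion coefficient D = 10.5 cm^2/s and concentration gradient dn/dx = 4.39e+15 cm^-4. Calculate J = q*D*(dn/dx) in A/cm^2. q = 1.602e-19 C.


Step 1: J = q * D * (dn/dx)
Step 2: J = 1.602e-19 * 10.5 * 4.39e+15
Step 3: J = 7.38e-03 A/cm^2

7.38e-03


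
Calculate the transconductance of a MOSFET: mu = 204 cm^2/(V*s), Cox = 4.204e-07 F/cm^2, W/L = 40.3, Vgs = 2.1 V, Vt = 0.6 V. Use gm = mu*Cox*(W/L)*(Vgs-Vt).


Step 1: Vov = Vgs - Vt = 2.1 - 0.6 = 1.5 V
Step 2: gm = mu * Cox * (W/L) * Vov
Step 3: gm = 204 * 4.204e-07 * 40.3 * 1.5 = 5.18e-03 S

5.18e-03


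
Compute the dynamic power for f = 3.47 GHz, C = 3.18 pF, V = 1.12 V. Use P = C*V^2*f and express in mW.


Step 1: V^2 = 1.12^2 = 1.2544 V^2
Step 2: P = C*V^2*f = 3.18e-12 F * 1.2544 * 3.47e9 Hz
Step 3: P = 1.384180224e-02 W
Step 4: P = 13.842 mW

13.842


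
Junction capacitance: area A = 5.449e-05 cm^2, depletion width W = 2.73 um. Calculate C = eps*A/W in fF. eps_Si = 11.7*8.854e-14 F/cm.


Step 1: eps_Si = 11.7 * 8.854e-14 = 1.035918e-12 F/cm
Step 2: W in cm = 2.73 * 1e-4 = 2.73e-04 cm
Step 3: C = 1.035918e-12 * 5.449e-05 / 2.73e-04 = 2.067662e-13 F
Step 4: C = 206.77 fF

206.77


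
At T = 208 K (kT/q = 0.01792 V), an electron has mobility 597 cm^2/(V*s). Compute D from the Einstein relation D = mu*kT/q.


Step 1: D = mu * (kT/q)
Step 2: D = 597 * 0.01792
Step 3: D = 10.7 cm^2/s

10.7


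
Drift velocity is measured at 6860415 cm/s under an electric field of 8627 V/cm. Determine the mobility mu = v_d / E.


Step 1: mu = v_d / E
Step 2: mu = 6860415 / 8627
Step 3: mu = 795.23 cm^2/(V*s)

795.23


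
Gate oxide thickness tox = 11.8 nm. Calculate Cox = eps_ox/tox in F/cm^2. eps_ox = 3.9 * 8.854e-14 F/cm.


Step 1: eps_ox = 3.9 * 8.854e-14 = 3.45306e-13 F/cm
Step 2: tox in cm = 11.8 nm * 1e-7 = 1.1800e-06 cm
Step 3: Cox = 3.45306e-13 / 1.1800e-06 = 2.93e-07 F/cm^2

2.93e-07


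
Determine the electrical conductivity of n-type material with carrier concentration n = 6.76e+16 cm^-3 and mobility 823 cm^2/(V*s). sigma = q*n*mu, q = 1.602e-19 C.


Step 1: sigma = q * n * mu
Step 2: sigma = 1.602e-19 * 6.76e+16 * 823
Step 3: sigma = 8.913e+00 S/cm

8.913e+00


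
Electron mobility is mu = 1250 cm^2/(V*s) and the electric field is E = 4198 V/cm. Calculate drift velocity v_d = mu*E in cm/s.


Step 1: v_d = mu * E
Step 2: v_d = 1250 * 4198 = 5247500
Step 3: v_d = 5.25e+06 cm/s

5.25e+06


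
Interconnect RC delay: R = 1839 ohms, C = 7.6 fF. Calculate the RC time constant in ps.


Step 1: tau = R * C
Step 2: tau = 1839 * 7.6 fF = 1839 * 7.6e-15 F
Step 3: tau = 1.39764e-11 s = 13.9764 ps

13.9764


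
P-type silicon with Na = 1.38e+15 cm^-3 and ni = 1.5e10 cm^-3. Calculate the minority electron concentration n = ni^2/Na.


Step 1: Majority hole concentration p ≈ Na = 1.38e+15 cm^-3
Step 2: n = ni^2 / Na = (1.5e10)^2 / 1.38e+15
Step 3: n = 1.63e+05 cm^-3

1.63e+05


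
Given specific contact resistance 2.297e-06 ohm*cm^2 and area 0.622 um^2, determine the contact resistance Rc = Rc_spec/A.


Step 1: Convert area to cm^2: 0.622 um^2 = 6.2200e-09 cm^2
Step 2: Rc = Rc_spec / A = 2.297e-06 / 6.2200e-09
Step 3: Rc = 3.69e+02 ohms

3.69e+02


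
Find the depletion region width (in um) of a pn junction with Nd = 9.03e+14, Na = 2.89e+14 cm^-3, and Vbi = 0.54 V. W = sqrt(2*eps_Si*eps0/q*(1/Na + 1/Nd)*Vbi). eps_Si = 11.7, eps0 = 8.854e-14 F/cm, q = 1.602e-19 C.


Step 1: 1/Na + 1/Nd = 1/2.89e+14 + 1/9.03e+14 = 4.56763e-15
Step 2: 2*eps*eps0/q = 2*11.7*8.854e-14/1.602e-19 = 1.293281e+07
Step 3: W^2 = 1.293281e+07 * 4.56763e-15 * 0.54 = 3.18990e-08
Step 4: W = sqrt(3.18990e-08) = 1.786e-04 cm = 1.786 um

1.786


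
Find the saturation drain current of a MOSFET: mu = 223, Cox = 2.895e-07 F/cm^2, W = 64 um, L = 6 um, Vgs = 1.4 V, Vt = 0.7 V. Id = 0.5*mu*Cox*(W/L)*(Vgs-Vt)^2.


Step 1: Overdrive voltage Vov = Vgs - Vt = 1.4 - 0.7 = 0.7 V
Step 2: W/L = 64/6 = 10.6667
Step 3: Id = 0.5 * 223 * 2.895e-07 * 10.6667 * 0.7^2
Step 4: Id = 1.69e-04 A

1.69e-04


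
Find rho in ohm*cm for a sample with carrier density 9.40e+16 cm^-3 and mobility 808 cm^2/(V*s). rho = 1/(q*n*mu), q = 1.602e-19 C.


Step 1: sigma = q * n * mu = 1.602e-19 * 9.40e+16 * 808 = 1.21675e+01 S/cm
Step 2: rho = 1 / sigma = 1 / 1.21675e+01 = 0.08219 ohm*cm

0.08219


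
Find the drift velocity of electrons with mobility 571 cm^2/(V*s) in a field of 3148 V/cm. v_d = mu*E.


Step 1: v_d = mu * E
Step 2: v_d = 571 * 3148 = 1797508
Step 3: v_d = 1.80e+06 cm/s

1.80e+06


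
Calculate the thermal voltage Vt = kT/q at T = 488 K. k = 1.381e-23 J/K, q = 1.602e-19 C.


Step 1: kT = 1.381e-23 * 488 = 6.73928e-21 J
Step 2: Vt = kT/q = 6.73928e-21 / 1.602e-19
Step 3: Vt = 0.04207 V

0.04207


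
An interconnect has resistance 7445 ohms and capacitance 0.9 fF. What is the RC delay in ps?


Step 1: tau = R * C
Step 2: tau = 7445 * 0.9 fF = 7445 * 9.0e-16 F
Step 3: tau = 6.7005e-12 s = 6.7005 ps

6.7005


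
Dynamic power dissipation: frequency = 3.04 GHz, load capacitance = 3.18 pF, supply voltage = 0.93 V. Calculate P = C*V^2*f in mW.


Step 1: V^2 = 0.93^2 = 0.8649 V^2
Step 2: P = C*V^2*f = 3.18e-12 F * 0.8649 * 3.04e9 Hz
Step 3: P = 8.36116128e-03 W
Step 4: P = 8.361 mW

8.361


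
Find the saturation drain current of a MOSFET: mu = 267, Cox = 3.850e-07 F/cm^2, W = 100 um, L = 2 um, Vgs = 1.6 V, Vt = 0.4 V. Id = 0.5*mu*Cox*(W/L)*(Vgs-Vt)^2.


Step 1: Overdrive voltage Vov = Vgs - Vt = 1.6 - 0.4 = 1.2 V
Step 2: W/L = 100/2 = 50
Step 3: Id = 0.5 * 267 * 3.850e-07 * 50 * 1.2^2
Step 4: Id = 3.70e-03 A

3.70e-03
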